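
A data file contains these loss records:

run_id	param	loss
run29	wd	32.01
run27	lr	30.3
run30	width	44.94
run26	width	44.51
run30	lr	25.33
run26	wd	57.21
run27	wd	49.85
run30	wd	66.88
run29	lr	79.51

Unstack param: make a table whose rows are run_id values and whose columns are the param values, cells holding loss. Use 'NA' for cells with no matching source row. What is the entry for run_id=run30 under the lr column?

The long row with run_id=run30, param=lr has loss=25.33.

25.33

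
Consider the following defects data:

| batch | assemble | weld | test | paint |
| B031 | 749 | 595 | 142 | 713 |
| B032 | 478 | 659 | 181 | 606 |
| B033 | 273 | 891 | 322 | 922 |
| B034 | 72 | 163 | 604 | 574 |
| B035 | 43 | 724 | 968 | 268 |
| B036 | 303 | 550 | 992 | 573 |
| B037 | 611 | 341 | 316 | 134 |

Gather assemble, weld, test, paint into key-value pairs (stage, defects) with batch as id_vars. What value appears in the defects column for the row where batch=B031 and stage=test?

142

Unpivoting turns each (batch, wide-column) pair into one long row.
The wide cell at row B031, column test holds 142, so the long row (B031, test) has defects=142.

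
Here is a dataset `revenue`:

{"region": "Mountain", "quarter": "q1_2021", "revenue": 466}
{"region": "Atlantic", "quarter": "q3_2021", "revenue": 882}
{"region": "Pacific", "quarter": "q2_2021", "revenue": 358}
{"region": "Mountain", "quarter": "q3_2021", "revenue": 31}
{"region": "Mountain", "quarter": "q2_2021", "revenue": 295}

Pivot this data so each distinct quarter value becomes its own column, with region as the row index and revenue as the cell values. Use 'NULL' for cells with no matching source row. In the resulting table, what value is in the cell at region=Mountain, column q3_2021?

The long row with region=Mountain, quarter=q3_2021 has revenue=31.

31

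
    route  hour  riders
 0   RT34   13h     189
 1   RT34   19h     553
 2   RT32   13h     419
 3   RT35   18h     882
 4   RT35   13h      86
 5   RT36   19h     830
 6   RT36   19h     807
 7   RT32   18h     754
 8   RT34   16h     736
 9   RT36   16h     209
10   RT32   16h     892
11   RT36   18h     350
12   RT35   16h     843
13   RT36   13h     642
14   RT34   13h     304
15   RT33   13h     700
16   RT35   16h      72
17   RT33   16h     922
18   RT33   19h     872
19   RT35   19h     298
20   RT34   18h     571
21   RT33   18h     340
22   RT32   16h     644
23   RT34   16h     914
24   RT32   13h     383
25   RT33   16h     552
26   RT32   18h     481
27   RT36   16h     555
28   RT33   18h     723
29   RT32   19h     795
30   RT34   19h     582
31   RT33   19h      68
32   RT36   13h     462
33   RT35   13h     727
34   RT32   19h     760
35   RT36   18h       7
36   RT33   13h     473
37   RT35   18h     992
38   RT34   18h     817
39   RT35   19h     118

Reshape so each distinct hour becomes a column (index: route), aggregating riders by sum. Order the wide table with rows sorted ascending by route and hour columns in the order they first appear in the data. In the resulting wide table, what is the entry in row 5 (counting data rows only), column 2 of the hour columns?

With rows sorted ascending by route, row 5 is route=RT36. hour columns in first-appearance order: 13h, 19h, 18h, 16h; column 2 is 19h.
Long rows with route=RT36, hour=19h: 830 + 807 = 1637.

1637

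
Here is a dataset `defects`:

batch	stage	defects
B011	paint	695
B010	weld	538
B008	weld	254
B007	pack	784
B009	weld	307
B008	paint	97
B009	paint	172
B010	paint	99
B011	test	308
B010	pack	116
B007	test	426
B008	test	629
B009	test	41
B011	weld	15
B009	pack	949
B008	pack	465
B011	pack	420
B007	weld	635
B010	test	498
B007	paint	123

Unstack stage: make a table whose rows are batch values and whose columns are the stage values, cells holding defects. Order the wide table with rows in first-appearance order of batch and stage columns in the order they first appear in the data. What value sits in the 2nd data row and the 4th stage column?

With rows in first-appearance order of batch, row 2 is batch=B010. stage columns in first-appearance order: paint, weld, pack, test; column 4 is test.
Long rows with batch=B010, stage=test: defects = 498.

498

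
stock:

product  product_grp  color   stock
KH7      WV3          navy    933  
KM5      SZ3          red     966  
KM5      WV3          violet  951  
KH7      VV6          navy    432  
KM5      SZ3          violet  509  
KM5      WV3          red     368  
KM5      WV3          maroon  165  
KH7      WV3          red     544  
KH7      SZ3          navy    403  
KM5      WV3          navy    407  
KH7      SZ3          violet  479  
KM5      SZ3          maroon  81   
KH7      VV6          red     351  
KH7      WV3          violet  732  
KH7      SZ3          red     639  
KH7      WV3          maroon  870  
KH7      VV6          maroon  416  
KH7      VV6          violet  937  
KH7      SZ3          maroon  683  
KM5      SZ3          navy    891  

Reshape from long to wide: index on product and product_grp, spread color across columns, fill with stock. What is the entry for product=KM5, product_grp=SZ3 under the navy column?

891

Wide layout: rows indexed by product and product_grp, columns are the 4 distinct color values (navy, red, violet, maroon).
Cell (product=KM5, product_grp=SZ3, color=navy) draws from the long row where product=KM5, product_grp=SZ3 and color=navy, which has stock=891.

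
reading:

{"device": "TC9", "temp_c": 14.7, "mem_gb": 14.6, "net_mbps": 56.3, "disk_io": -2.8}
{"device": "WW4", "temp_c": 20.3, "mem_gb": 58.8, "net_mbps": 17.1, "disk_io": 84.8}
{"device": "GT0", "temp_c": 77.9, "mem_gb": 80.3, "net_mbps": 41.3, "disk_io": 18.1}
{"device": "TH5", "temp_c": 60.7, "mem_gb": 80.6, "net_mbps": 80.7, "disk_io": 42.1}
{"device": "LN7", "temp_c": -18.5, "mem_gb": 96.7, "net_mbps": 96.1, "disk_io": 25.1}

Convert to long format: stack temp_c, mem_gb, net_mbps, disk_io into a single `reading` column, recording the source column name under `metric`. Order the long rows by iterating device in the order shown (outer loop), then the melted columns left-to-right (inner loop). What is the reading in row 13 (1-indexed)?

60.7

20 rows total (5 × 4). Row 13: index ⌊(13-1)/4⌋ = 3 into device → TH5; (13-1) mod 4 = 0 into the melted columns → temp_c.
So row 13 is (TH5, temp_c, 60.7); reading = 60.7.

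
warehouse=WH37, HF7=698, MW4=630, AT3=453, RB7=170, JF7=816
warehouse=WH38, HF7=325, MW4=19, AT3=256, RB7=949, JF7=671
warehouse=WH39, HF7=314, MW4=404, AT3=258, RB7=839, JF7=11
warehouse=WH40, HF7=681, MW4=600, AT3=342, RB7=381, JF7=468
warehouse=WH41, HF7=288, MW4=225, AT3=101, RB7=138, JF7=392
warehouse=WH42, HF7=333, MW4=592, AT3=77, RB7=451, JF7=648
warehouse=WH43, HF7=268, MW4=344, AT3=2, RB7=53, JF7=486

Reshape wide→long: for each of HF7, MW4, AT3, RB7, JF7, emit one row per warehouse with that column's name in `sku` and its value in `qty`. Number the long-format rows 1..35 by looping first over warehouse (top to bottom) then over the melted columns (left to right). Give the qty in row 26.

35 rows total (7 × 5). Row 26: index ⌊(26-1)/5⌋ = 5 into warehouse → WH42; (26-1) mod 5 = 0 into the melted columns → HF7.
So row 26 is (WH42, HF7, 333); qty = 333.

333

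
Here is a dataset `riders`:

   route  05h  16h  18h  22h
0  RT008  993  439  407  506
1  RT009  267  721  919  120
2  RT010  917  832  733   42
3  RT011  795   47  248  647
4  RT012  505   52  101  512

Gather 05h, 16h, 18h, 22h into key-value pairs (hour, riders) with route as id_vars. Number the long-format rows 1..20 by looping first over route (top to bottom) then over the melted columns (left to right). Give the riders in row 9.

917

20 rows total (5 × 4). Row 9: index ⌊(9-1)/4⌋ = 2 into route → RT010; (9-1) mod 4 = 0 into the melted columns → 05h.
So row 9 is (RT010, 05h, 917); riders = 917.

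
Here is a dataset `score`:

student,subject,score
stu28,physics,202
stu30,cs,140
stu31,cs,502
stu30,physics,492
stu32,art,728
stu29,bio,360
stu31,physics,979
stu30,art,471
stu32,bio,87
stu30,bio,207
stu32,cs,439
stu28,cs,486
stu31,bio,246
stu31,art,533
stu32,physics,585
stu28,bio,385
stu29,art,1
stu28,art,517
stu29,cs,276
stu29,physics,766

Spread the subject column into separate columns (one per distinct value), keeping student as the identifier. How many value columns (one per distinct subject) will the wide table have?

4

4 distinct subject values: physics, bio, cs, art.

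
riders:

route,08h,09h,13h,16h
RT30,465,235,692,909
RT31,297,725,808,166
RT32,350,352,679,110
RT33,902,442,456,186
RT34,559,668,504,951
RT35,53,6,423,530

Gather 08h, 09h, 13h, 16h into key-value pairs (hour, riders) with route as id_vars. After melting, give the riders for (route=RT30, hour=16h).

Unpivoting turns each (route, wide-column) pair into one long row.
The wide cell at row RT30, column 16h holds 909, so the long row (RT30, 16h) has riders=909.

909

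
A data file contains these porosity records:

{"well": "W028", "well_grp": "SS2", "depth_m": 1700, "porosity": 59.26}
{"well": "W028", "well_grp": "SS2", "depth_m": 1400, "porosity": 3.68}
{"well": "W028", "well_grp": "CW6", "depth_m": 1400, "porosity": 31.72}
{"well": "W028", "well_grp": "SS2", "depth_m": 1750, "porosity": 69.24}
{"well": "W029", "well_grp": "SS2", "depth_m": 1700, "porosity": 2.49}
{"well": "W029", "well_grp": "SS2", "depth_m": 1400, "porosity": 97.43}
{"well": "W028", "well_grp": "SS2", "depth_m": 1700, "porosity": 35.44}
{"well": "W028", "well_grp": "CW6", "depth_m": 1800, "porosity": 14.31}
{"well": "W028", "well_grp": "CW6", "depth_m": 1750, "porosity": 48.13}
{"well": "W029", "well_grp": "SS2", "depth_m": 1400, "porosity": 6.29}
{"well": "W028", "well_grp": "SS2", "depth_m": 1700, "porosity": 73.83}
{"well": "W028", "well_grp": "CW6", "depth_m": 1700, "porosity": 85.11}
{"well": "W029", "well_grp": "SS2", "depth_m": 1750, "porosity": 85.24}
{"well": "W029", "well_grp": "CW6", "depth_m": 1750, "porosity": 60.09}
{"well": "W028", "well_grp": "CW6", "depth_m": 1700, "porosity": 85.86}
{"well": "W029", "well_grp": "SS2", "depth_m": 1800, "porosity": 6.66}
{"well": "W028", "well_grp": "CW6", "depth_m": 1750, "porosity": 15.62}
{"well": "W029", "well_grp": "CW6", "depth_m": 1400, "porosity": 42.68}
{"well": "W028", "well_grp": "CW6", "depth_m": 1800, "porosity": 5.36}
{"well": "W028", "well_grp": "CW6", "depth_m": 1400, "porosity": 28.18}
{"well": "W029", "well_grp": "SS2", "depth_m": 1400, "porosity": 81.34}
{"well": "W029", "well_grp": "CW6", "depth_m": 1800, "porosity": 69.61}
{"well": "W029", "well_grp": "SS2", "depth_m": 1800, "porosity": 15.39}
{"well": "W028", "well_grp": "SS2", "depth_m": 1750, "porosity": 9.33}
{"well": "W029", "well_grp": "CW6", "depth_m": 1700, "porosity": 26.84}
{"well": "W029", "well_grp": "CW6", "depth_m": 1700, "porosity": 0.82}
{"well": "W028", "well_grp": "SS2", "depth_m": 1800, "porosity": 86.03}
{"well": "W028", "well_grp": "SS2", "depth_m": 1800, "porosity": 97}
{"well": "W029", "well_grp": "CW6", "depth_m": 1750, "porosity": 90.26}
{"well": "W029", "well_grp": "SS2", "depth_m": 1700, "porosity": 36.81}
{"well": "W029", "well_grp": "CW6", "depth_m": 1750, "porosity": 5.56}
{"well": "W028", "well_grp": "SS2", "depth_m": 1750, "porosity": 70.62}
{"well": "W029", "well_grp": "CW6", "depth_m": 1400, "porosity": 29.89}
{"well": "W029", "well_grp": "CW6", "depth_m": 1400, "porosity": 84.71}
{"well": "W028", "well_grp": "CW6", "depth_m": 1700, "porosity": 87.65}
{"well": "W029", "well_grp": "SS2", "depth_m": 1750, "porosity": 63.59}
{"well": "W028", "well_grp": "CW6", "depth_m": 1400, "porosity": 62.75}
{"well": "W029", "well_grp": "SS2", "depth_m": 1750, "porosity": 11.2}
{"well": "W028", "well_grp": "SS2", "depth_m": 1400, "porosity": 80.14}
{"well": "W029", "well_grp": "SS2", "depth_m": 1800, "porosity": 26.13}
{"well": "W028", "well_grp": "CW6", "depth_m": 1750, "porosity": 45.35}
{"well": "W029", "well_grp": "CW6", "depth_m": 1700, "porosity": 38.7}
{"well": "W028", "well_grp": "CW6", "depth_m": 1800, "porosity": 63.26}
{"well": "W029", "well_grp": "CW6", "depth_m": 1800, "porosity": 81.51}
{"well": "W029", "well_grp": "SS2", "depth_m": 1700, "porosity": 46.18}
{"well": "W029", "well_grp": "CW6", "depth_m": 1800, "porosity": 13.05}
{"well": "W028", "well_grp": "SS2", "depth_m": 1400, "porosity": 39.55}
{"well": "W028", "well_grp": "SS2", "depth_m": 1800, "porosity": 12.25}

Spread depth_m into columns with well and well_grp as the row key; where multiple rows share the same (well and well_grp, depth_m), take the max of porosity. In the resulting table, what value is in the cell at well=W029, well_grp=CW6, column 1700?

Rows with well=W029, well_grp=CW6 and depth_m=1700: porosity values are 26.84, 0.82, 38.7.
max(26.84, 0.82, 38.7) = 38.7.

38.7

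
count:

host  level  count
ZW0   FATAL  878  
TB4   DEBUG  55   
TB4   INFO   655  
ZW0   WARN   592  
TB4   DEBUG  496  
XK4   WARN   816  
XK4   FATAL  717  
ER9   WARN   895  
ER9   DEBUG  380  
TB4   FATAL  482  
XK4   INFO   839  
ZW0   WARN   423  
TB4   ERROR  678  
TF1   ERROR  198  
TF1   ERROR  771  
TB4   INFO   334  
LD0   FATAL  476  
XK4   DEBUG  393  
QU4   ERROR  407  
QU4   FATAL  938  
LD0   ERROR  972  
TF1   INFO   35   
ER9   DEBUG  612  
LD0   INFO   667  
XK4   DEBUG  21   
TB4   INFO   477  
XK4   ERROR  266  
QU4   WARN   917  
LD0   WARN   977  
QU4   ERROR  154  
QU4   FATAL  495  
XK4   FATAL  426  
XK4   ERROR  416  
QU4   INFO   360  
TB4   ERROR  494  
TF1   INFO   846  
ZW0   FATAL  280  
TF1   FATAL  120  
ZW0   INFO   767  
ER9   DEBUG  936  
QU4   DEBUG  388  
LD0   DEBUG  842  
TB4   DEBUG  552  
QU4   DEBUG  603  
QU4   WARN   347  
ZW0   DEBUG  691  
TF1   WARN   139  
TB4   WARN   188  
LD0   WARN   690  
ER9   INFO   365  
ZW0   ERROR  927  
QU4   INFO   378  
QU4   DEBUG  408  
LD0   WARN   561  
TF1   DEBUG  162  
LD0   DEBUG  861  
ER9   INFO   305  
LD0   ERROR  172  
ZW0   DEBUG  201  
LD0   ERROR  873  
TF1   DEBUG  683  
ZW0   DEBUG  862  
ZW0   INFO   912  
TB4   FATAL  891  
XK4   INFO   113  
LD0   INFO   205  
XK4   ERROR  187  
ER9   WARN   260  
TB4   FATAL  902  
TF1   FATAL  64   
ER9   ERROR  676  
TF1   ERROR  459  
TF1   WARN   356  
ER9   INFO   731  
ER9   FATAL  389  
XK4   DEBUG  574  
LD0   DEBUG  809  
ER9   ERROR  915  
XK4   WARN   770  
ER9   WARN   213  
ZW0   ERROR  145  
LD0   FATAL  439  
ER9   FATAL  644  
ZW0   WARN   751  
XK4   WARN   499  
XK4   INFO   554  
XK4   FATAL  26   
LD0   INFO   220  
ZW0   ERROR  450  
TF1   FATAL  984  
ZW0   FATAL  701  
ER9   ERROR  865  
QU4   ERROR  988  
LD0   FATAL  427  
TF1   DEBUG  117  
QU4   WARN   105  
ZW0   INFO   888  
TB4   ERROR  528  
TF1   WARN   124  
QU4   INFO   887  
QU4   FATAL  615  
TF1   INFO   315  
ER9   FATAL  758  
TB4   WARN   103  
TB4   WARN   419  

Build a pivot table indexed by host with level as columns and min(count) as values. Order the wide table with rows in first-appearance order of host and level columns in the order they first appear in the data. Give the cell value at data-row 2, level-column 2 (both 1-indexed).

With rows in first-appearance order of host, row 2 is host=TB4. level columns in first-appearance order: FATAL, DEBUG, INFO, WARN, ERROR; column 2 is DEBUG.
Long rows with host=TB4, level=DEBUG: min(55, 496, 552) = 55.

55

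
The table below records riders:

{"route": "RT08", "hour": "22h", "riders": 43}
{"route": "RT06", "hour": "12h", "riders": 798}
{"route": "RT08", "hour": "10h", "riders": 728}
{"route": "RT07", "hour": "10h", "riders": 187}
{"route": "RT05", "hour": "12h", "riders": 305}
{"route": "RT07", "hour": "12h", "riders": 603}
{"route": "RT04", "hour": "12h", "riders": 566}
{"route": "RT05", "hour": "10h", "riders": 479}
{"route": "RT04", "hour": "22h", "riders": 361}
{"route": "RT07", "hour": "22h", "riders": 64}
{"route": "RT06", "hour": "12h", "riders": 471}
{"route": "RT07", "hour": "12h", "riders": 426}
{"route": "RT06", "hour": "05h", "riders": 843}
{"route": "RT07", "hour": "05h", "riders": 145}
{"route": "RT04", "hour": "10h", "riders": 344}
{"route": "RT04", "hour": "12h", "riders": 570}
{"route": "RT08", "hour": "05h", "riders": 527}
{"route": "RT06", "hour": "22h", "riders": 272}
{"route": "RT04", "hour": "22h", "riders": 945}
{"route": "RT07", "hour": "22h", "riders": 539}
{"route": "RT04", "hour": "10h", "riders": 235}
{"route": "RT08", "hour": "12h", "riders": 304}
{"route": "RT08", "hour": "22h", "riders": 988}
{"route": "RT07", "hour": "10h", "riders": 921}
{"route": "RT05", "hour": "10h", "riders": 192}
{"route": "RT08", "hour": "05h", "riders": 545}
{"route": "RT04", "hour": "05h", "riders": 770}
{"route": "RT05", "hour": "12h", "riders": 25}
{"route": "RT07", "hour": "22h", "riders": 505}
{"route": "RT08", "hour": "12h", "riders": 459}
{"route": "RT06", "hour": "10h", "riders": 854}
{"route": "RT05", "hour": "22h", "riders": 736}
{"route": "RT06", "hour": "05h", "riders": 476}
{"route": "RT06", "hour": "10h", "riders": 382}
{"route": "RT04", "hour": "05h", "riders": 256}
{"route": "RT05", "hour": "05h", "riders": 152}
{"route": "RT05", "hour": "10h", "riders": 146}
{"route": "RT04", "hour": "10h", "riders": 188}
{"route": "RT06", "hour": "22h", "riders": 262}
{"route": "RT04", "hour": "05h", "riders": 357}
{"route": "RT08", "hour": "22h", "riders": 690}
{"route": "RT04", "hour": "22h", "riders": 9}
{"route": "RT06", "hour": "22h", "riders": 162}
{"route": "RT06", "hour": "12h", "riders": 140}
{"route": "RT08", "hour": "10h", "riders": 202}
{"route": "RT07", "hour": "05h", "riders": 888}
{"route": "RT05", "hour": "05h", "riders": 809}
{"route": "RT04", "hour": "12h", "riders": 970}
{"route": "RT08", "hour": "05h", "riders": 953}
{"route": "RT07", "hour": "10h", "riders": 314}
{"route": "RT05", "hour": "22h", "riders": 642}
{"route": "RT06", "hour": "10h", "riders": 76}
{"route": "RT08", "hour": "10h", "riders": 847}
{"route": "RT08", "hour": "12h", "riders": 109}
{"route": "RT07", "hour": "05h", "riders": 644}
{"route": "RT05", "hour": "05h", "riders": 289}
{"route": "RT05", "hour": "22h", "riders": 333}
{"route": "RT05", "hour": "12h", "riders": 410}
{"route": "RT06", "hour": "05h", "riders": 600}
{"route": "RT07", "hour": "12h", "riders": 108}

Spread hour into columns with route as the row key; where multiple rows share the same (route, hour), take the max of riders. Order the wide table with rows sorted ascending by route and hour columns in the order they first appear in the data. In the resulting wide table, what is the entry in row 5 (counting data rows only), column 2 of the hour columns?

459

With rows sorted ascending by route, row 5 is route=RT08. hour columns in first-appearance order: 22h, 12h, 10h, 05h; column 2 is 12h.
Long rows with route=RT08, hour=12h: max(304, 459, 109) = 459.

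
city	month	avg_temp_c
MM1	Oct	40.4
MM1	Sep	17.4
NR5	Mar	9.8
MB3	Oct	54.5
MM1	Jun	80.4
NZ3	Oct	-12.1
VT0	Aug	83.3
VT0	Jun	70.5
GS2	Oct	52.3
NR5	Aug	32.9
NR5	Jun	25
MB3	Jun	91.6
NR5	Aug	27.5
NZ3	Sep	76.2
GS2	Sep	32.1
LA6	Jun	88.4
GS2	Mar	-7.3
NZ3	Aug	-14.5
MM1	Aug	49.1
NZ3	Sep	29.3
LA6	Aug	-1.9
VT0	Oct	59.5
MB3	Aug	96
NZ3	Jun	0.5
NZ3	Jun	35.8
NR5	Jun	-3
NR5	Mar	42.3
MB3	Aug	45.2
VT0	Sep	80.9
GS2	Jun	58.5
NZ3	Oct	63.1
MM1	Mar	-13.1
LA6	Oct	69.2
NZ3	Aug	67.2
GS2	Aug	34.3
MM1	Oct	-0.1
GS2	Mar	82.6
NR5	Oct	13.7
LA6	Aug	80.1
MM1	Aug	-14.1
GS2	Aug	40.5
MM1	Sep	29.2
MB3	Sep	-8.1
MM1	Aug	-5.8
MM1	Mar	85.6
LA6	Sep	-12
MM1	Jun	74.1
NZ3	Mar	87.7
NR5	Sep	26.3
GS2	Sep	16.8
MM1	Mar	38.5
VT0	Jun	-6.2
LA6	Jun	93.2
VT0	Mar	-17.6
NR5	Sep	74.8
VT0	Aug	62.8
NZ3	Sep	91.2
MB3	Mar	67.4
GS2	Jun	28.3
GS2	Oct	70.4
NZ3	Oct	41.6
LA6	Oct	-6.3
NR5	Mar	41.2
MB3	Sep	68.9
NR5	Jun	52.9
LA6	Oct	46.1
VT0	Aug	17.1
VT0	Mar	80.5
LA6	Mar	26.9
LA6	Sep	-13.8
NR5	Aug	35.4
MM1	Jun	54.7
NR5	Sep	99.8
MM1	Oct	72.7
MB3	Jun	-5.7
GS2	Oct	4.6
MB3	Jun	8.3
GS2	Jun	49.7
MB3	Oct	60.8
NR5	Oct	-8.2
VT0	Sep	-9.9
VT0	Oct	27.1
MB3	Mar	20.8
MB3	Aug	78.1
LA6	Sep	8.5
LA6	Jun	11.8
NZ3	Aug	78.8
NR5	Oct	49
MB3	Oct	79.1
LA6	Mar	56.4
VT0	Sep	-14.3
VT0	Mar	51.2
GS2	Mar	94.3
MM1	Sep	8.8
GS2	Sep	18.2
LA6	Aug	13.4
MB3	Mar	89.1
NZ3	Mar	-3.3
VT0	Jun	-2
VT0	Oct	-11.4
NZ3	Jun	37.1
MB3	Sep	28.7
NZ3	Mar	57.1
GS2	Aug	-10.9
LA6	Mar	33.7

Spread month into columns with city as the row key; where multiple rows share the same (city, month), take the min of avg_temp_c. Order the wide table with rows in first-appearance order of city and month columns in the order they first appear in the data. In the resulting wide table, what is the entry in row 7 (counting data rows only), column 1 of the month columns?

-6.3

With rows in first-appearance order of city, row 7 is city=LA6. month columns in first-appearance order: Oct, Sep, Mar, Jun, Aug; column 1 is Oct.
Long rows with city=LA6, month=Oct: min(69.2, -6.3, 46.1) = -6.3.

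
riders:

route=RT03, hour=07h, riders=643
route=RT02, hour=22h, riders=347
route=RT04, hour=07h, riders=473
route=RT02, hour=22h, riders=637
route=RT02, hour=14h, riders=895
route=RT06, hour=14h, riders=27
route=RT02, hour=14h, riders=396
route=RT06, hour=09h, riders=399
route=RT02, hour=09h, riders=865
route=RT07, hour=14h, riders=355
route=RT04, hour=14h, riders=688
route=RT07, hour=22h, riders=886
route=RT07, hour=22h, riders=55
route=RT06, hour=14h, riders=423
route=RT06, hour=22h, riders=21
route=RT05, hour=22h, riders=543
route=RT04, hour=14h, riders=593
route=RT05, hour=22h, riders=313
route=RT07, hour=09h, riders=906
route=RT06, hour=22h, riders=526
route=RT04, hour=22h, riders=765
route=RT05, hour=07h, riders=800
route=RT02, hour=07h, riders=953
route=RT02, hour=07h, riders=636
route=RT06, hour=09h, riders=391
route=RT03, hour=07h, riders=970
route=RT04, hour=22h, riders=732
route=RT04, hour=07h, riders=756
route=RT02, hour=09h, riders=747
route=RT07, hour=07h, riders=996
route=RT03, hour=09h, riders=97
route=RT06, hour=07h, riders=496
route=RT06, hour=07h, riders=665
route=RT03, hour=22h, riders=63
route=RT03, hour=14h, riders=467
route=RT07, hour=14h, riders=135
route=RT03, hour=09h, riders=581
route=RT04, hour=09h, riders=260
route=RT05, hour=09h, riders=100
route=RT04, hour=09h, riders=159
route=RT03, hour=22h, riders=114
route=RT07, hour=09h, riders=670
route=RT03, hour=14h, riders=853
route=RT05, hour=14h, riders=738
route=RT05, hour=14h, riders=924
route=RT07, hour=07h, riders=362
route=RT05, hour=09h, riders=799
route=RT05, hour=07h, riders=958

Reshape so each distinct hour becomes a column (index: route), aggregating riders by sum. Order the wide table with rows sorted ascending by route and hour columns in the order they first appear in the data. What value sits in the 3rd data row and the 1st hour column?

1229

With rows sorted ascending by route, row 3 is route=RT04. hour columns in first-appearance order: 07h, 22h, 14h, 09h; column 1 is 07h.
Long rows with route=RT04, hour=07h: 473 + 756 = 1229.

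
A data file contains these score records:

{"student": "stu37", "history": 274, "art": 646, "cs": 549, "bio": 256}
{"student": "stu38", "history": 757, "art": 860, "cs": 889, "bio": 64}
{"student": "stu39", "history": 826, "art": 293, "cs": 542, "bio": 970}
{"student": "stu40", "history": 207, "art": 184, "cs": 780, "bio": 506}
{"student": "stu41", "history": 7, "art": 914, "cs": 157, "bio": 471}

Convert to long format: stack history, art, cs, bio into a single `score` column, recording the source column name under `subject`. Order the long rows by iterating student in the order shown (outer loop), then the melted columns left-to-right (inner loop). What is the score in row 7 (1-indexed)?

889

20 rows total (5 × 4). Row 7: index ⌊(7-1)/4⌋ = 1 into student → stu38; (7-1) mod 4 = 2 into the melted columns → cs.
So row 7 is (stu38, cs, 889); score = 889.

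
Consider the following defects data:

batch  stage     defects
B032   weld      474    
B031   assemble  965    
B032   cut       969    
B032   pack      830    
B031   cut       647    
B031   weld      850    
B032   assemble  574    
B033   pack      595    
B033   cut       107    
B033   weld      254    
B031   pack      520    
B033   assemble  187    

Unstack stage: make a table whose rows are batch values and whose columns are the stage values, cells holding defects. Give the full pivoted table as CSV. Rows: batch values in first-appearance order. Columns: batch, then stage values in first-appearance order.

batch,weld,assemble,cut,pack
B032,474,574,969,830
B031,850,965,647,520
B033,254,187,107,595

Columns: batch plus the 4 distinct stage values (weld, assemble, cut, pack).
For example, row B032 column weld takes defects=474 from the long row (B032, weld).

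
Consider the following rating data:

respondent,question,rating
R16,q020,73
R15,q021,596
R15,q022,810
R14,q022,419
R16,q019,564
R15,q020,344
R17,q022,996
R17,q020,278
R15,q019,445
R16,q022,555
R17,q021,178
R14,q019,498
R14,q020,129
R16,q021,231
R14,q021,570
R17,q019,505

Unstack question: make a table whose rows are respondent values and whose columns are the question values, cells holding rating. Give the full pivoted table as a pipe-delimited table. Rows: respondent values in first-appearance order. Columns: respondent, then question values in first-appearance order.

| respondent | q020 | q021 | q022 | q019 |
| R16 | 73 | 231 | 555 | 564 |
| R15 | 344 | 596 | 810 | 445 |
| R14 | 129 | 570 | 419 | 498 |
| R17 | 278 | 178 | 996 | 505 |

Columns: respondent plus the 4 distinct question values (q020, q021, q022, q019).
For example, row R16 column q020 takes rating=73 from the long row (R16, q020).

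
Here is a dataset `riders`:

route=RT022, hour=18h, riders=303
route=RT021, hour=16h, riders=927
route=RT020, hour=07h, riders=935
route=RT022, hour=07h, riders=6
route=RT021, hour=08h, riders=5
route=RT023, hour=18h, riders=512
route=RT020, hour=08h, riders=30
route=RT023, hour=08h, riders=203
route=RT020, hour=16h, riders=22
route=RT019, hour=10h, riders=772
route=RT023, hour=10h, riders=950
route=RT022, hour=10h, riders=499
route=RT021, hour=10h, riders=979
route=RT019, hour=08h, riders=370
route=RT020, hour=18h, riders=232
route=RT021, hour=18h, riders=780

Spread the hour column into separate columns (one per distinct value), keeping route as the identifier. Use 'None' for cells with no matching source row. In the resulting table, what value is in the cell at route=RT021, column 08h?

The long row with route=RT021, hour=08h has riders=5.

5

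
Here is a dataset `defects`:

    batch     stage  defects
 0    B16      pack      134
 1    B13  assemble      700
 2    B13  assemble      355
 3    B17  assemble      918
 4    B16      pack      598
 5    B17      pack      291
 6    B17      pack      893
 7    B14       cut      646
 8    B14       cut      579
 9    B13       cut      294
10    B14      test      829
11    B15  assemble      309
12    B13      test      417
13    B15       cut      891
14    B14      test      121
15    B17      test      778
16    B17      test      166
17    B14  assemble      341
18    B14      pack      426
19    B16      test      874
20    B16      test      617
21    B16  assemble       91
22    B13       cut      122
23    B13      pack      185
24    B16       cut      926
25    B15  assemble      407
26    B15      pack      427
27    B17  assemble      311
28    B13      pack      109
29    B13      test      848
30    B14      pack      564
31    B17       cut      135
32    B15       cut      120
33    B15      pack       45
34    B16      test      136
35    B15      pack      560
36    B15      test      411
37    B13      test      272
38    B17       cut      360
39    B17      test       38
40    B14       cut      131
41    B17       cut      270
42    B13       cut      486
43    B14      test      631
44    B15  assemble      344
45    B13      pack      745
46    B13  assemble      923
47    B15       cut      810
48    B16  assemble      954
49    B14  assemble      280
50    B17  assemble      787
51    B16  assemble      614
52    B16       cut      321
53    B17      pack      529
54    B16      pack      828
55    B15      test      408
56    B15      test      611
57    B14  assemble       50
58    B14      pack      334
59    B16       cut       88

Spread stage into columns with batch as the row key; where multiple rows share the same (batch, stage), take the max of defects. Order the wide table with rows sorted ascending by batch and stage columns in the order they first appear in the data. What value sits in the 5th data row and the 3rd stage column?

360

With rows sorted ascending by batch, row 5 is batch=B17. stage columns in first-appearance order: pack, assemble, cut, test; column 3 is cut.
Long rows with batch=B17, stage=cut: max(135, 360, 270) = 360.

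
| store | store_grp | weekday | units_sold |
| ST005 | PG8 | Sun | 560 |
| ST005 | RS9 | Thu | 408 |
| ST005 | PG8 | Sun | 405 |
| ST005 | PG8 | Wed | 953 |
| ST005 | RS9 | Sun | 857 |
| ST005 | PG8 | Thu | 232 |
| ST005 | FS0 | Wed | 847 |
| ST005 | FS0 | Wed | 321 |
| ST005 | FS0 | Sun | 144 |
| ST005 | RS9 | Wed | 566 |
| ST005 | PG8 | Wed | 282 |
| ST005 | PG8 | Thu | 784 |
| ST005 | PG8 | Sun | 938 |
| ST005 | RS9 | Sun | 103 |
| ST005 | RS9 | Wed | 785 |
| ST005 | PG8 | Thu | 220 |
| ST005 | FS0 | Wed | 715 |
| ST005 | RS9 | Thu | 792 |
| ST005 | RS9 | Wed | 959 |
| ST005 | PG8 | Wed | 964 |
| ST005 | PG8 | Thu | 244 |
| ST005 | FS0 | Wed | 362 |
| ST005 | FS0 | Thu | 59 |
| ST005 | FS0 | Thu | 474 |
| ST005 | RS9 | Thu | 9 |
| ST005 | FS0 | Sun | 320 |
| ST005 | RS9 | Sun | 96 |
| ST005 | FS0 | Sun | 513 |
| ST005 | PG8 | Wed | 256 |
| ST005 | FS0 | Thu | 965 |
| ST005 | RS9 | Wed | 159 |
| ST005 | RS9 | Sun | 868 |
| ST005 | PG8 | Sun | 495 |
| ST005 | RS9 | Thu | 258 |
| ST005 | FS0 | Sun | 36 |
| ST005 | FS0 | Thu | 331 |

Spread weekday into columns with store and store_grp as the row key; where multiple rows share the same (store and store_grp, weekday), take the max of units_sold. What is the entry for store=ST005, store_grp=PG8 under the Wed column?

964

Rows with store=ST005, store_grp=PG8 and weekday=Wed: units_sold values are 953, 282, 964, 256.
max(953, 282, 964, 256) = 964.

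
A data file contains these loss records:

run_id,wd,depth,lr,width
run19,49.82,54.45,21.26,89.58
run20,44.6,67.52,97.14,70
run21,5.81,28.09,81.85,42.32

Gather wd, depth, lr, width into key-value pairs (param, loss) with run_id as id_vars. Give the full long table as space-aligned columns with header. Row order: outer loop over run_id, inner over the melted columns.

run_id  param  loss 
run19   wd     49.82
run19   depth  54.45
run19   lr     21.26
run19   width  89.58
run20   wd     44.6 
run20   depth  67.52
run20   lr     97.14
run20   width  70   
run21   wd     5.81 
run21   depth  28.09
run21   lr     81.85
run21   width  42.32

Each (run_id, column) pair becomes one row: 3 × 4 = 12 rows.
For example, (run19, wd) → loss=49.82.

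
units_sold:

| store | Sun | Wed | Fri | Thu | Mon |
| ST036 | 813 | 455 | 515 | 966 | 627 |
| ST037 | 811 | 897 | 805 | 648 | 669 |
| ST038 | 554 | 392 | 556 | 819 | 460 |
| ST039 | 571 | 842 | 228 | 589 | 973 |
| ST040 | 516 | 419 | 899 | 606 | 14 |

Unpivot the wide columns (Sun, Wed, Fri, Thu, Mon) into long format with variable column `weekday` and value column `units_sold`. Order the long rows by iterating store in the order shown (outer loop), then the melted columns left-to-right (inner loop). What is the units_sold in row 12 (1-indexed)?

392

25 rows total (5 × 5). Row 12: index ⌊(12-1)/5⌋ = 2 into store → ST038; (12-1) mod 5 = 1 into the melted columns → Wed.
So row 12 is (ST038, Wed, 392); units_sold = 392.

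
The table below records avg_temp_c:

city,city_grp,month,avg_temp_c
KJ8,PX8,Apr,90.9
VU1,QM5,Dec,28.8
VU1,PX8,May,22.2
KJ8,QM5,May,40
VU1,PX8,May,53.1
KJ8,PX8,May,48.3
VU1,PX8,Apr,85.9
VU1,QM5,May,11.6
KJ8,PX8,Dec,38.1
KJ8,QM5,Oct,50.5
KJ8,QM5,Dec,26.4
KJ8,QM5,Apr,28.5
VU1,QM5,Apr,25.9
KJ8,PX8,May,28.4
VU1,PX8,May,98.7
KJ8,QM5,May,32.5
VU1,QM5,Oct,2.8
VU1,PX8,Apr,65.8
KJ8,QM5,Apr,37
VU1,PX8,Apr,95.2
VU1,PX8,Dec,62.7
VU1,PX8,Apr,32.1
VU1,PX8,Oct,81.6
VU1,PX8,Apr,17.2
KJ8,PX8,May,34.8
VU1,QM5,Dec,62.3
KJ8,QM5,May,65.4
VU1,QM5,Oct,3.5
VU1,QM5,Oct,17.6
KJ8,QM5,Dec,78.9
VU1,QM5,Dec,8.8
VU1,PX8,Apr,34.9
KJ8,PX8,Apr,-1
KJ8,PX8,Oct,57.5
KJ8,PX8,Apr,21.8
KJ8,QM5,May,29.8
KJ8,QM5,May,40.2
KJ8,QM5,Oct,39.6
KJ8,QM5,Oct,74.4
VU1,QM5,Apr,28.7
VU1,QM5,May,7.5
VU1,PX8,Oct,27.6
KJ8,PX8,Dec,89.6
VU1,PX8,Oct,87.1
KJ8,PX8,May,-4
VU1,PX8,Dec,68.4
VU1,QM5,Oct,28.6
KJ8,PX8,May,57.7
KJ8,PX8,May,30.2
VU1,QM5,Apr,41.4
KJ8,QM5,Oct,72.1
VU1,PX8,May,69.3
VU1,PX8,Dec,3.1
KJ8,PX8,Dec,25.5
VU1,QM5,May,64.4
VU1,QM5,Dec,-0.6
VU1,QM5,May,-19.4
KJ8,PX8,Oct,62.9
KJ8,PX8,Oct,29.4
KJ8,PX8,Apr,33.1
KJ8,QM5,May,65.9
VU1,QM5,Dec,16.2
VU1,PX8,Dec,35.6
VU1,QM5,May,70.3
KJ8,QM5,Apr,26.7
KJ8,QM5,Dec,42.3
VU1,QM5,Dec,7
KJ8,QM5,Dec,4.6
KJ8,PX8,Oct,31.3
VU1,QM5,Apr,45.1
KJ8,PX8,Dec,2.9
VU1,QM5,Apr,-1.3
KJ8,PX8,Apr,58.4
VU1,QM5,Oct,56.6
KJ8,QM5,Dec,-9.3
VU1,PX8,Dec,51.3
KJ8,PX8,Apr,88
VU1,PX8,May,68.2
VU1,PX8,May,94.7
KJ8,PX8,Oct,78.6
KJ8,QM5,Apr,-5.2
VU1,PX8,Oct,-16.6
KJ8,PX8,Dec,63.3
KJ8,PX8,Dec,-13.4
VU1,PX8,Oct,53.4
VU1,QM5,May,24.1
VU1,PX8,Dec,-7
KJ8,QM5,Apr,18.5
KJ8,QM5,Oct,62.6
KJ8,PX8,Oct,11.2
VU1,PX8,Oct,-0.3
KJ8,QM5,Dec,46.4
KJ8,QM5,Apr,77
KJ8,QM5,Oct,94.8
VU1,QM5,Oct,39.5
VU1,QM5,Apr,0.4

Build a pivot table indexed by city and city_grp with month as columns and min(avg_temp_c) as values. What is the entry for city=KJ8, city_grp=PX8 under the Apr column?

Rows with city=KJ8, city_grp=PX8 and month=Apr: avg_temp_c values are 90.9, -1, 21.8, 33.1, 58.4, 88.
min(90.9, -1, 21.8, 33.1, 58.4, 88) = -1.

-1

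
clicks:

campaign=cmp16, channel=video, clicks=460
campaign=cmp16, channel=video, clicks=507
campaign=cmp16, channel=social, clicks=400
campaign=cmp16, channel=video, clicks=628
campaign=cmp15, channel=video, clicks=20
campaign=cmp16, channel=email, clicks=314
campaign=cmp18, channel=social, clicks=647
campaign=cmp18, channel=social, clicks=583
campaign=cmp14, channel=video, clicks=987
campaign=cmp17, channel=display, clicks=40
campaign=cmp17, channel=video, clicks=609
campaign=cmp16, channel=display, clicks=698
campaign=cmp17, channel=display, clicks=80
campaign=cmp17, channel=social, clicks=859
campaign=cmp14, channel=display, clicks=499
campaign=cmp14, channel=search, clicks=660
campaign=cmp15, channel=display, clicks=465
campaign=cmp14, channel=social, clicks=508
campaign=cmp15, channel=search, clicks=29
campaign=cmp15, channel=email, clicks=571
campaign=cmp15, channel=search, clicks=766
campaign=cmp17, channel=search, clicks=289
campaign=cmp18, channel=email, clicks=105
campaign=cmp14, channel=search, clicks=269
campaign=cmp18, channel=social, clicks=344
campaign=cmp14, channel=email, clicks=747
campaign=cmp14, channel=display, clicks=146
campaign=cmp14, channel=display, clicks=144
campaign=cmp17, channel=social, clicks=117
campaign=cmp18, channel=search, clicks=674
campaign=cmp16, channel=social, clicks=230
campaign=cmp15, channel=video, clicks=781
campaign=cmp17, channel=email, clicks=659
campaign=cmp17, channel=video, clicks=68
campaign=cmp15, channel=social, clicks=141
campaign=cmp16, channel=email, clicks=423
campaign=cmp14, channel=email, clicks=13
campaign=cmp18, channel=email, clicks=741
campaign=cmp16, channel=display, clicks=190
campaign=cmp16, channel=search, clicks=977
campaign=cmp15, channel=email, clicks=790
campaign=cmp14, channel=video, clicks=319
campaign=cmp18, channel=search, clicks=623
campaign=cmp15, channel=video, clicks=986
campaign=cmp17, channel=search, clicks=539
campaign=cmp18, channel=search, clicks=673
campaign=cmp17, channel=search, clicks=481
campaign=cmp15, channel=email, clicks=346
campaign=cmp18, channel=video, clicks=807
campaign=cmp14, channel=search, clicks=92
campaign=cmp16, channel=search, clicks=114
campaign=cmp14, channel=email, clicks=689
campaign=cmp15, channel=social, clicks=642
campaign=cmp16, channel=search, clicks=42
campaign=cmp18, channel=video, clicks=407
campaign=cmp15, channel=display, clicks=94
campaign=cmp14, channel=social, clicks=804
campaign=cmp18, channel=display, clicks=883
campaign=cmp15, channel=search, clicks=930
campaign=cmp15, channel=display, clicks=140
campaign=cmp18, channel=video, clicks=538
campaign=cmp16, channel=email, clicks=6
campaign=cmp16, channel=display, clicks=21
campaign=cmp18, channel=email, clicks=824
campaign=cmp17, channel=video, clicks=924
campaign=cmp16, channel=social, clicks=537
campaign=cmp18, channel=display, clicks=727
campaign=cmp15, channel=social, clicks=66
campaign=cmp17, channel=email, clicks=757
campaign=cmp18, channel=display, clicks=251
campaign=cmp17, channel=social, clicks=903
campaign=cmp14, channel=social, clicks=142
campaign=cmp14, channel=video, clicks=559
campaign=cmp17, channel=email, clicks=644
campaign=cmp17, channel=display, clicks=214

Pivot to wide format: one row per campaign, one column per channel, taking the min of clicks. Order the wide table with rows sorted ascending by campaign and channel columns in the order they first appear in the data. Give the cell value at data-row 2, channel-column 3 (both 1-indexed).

With rows sorted ascending by campaign, row 2 is campaign=cmp15. channel columns in first-appearance order: video, social, email, display, search; column 3 is email.
Long rows with campaign=cmp15, channel=email: min(571, 790, 346) = 346.

346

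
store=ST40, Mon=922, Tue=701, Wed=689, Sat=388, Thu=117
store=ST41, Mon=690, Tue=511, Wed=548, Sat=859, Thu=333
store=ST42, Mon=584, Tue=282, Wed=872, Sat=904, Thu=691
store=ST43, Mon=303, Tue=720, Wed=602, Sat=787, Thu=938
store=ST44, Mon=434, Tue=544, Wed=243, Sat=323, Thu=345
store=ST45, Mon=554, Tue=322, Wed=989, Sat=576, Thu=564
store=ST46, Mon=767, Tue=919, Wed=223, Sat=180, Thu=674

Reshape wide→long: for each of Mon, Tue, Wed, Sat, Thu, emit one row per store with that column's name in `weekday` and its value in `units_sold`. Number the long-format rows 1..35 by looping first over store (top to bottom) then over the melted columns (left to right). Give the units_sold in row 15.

35 rows total (7 × 5). Row 15: index ⌊(15-1)/5⌋ = 2 into store → ST42; (15-1) mod 5 = 4 into the melted columns → Thu.
So row 15 is (ST42, Thu, 691); units_sold = 691.

691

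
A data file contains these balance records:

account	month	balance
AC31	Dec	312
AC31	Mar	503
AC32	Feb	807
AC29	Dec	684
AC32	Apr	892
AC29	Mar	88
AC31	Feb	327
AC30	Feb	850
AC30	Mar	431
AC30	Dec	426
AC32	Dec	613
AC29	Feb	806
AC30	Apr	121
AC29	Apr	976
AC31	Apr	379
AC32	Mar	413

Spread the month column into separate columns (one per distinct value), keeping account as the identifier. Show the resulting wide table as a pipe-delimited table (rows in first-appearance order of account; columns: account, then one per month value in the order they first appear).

Columns: account plus the 4 distinct month values (Dec, Mar, Feb, Apr).
For example, row AC31 column Dec takes balance=312 from the long row (AC31, Dec).

| account | Dec | Mar | Feb | Apr |
| AC31 | 312 | 503 | 327 | 379 |
| AC32 | 613 | 413 | 807 | 892 |
| AC29 | 684 | 88 | 806 | 976 |
| AC30 | 426 | 431 | 850 | 121 |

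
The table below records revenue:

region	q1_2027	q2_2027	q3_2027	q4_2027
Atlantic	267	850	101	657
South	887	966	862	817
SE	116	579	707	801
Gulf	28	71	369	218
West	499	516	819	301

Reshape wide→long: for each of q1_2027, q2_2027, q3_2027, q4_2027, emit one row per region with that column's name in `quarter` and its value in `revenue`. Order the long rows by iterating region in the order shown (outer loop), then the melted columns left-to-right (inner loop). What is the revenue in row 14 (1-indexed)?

20 rows total (5 × 4). Row 14: index ⌊(14-1)/4⌋ = 3 into region → Gulf; (14-1) mod 4 = 1 into the melted columns → q2_2027.
So row 14 is (Gulf, q2_2027, 71); revenue = 71.

71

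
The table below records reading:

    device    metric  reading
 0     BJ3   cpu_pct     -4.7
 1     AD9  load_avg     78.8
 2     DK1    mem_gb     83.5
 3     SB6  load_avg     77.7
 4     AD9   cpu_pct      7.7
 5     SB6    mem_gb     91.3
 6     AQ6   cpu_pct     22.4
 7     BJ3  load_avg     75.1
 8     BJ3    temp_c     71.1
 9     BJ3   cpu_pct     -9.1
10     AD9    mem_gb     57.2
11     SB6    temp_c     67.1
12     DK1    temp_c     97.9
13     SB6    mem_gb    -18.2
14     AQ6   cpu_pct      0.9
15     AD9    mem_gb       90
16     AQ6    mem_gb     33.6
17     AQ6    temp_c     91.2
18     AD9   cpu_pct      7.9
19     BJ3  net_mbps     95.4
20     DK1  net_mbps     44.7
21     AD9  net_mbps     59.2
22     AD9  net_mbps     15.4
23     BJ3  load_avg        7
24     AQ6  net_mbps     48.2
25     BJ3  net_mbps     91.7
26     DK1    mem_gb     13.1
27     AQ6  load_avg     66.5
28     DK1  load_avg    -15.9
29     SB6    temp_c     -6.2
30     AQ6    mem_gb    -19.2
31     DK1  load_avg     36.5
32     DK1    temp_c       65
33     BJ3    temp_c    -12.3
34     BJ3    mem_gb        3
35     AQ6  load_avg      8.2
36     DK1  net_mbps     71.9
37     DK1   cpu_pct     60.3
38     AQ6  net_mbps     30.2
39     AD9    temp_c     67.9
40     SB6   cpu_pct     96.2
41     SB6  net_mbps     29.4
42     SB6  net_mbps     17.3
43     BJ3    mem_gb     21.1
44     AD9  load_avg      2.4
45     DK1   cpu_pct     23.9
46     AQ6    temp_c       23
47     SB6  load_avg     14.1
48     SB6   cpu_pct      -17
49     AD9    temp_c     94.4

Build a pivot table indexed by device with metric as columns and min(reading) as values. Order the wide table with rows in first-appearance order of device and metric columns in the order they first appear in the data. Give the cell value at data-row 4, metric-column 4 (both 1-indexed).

-6.2

With rows in first-appearance order of device, row 4 is device=SB6. metric columns in first-appearance order: cpu_pct, load_avg, mem_gb, temp_c, net_mbps; column 4 is temp_c.
Long rows with device=SB6, metric=temp_c: min(67.1, -6.2) = -6.2.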